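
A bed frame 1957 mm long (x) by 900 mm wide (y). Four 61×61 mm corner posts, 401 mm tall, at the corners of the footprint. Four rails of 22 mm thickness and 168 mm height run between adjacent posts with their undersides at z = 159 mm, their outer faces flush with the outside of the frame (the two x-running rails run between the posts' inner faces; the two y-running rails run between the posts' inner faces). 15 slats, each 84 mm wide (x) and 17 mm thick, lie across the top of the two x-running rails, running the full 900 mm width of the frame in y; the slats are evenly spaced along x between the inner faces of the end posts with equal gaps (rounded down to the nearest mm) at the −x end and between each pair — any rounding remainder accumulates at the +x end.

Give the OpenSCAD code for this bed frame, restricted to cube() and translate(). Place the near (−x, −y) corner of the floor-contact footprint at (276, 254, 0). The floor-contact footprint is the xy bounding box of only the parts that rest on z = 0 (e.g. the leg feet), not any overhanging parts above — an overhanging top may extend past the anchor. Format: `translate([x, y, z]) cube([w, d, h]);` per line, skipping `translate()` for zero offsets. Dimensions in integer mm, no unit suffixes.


// slat z = rail_z + rail_h = 159 + 168 = 327
// slat gap = ⌊(1835 − 15·84) / 16⌋ = 35
translate([276, 254, 0]) cube([61, 61, 401]);
translate([276, 1093, 0]) cube([61, 61, 401]);
translate([2172, 254, 0]) cube([61, 61, 401]);
translate([2172, 1093, 0]) cube([61, 61, 401]);
translate([337, 254, 159]) cube([1835, 22, 168]);
translate([337, 1132, 159]) cube([1835, 22, 168]);
translate([276, 315, 159]) cube([22, 778, 168]);
translate([2211, 315, 159]) cube([22, 778, 168]);
translate([372, 254, 327]) cube([84, 900, 17]);
translate([491, 254, 327]) cube([84, 900, 17]);
translate([610, 254, 327]) cube([84, 900, 17]);
translate([729, 254, 327]) cube([84, 900, 17]);
translate([848, 254, 327]) cube([84, 900, 17]);
translate([967, 254, 327]) cube([84, 900, 17]);
translate([1086, 254, 327]) cube([84, 900, 17]);
translate([1205, 254, 327]) cube([84, 900, 17]);
translate([1324, 254, 327]) cube([84, 900, 17]);
translate([1443, 254, 327]) cube([84, 900, 17]);
translate([1562, 254, 327]) cube([84, 900, 17]);
translate([1681, 254, 327]) cube([84, 900, 17]);
translate([1800, 254, 327]) cube([84, 900, 17]);
translate([1919, 254, 327]) cube([84, 900, 17]);
translate([2038, 254, 327]) cube([84, 900, 17]);


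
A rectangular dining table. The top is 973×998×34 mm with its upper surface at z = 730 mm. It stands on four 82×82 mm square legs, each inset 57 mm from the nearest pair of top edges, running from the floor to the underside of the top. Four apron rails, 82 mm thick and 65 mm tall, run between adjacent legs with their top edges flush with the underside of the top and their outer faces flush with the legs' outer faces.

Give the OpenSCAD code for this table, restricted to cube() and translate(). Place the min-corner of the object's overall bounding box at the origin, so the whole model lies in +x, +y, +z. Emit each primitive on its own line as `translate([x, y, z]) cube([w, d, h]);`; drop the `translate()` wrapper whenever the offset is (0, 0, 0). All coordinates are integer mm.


translate([0, 0, 696]) cube([973, 998, 34]);
translate([57, 57, 0]) cube([82, 82, 696]);
translate([834, 57, 0]) cube([82, 82, 696]);
translate([57, 859, 0]) cube([82, 82, 696]);
translate([834, 859, 0]) cube([82, 82, 696]);
translate([139, 57, 631]) cube([695, 82, 65]);
translate([139, 859, 631]) cube([695, 82, 65]);
translate([57, 139, 631]) cube([82, 720, 65]);
translate([834, 139, 631]) cube([82, 720, 65]);


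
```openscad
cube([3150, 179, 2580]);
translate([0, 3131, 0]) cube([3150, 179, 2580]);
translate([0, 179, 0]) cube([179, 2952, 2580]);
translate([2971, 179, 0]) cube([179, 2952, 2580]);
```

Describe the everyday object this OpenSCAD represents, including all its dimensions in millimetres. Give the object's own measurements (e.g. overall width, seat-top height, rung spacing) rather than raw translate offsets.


The wall frame of a small rectangular building: four walls, each 2580 mm tall and 179 mm thick, enclosing a footprint 3150 mm (x) by 3310 mm (y) outside-to-outside, with no floor or roof. The front and back walls (the −y and +y sides) span the full width; the two side walls fit between them.


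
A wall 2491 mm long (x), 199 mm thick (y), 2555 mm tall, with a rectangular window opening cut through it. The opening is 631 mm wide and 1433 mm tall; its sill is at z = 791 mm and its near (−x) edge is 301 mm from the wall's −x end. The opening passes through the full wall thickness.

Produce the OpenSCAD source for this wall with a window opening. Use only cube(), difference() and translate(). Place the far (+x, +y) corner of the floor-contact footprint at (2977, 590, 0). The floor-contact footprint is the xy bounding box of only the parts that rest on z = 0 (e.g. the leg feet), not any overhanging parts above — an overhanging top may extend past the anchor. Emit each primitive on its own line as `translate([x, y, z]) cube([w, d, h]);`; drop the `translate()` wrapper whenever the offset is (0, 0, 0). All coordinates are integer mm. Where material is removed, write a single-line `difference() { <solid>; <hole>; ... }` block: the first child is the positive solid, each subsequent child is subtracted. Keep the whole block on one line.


difference() { translate([486, 391, 0]) cube([2491, 199, 2555]); translate([787, 391, 791]) cube([631, 199, 1433]); }


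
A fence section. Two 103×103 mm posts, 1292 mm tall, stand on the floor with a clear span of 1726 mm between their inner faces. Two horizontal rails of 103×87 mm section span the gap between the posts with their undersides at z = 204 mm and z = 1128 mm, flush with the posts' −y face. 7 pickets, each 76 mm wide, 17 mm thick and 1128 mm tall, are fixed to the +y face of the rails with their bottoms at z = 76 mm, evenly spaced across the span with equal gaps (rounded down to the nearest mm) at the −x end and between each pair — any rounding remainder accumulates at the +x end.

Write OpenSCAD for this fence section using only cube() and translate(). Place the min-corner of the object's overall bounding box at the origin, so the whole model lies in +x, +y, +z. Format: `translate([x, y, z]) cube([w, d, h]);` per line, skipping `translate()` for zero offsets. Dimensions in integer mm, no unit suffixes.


cube([103, 103, 1292]);
translate([1829, 0, 0]) cube([103, 103, 1292]);
translate([103, 0, 204]) cube([1726, 103, 87]);
translate([103, 0, 1128]) cube([1726, 103, 87]);
translate([252, 103, 76]) cube([76, 17, 1128]);
translate([477, 103, 76]) cube([76, 17, 1128]);
translate([702, 103, 76]) cube([76, 17, 1128]);
translate([927, 103, 76]) cube([76, 17, 1128]);
translate([1152, 103, 76]) cube([76, 17, 1128]);
translate([1377, 103, 76]) cube([76, 17, 1128]);
translate([1602, 103, 76]) cube([76, 17, 1128]);


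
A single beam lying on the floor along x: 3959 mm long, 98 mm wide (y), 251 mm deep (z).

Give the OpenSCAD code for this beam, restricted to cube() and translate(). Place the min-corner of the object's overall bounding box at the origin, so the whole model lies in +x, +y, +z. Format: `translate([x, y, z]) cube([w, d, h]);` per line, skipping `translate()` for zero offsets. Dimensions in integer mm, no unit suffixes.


cube([3959, 98, 251]);


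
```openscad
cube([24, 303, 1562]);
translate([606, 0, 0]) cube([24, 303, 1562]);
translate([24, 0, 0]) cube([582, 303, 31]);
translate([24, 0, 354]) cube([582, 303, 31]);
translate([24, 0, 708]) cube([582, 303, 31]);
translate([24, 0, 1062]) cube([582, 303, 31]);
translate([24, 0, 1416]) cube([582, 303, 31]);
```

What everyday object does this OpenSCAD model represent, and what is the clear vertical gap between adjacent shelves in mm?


A bookshelf. The clear shelf gap is 323 mm.

Two tall side panels with 5 horizontal boards between them — a bookshelf. The first two shelf undersides are at z = 0 and z = 354; with shelf thickness 31, the clear gap is 354 − 0 − 31 = 323 mm.


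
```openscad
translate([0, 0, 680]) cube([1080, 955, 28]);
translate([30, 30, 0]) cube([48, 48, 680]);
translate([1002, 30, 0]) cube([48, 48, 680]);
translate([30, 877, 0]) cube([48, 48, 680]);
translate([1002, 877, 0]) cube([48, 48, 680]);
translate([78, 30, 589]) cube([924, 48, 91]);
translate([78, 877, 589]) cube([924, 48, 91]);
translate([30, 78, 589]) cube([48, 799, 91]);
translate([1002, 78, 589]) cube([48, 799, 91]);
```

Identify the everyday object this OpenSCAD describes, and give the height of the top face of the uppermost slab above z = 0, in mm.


A table. The table height is 708 mm.

A 1080×955×28 slab sits at z = 680 on four 48 mm square posts — a table. The top surface is at 680 + 28 = 708 mm.


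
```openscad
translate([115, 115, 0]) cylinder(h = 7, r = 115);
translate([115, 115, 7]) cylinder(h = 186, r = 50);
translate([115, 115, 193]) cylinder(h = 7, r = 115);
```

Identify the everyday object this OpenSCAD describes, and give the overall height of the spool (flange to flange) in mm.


A spool. The overall height is 200 mm.

Three coaxial cylinders, large–small–large — a spool. Two 7 mm flanges and a 186 mm core give 7 + 186 + 7 = 200 mm.


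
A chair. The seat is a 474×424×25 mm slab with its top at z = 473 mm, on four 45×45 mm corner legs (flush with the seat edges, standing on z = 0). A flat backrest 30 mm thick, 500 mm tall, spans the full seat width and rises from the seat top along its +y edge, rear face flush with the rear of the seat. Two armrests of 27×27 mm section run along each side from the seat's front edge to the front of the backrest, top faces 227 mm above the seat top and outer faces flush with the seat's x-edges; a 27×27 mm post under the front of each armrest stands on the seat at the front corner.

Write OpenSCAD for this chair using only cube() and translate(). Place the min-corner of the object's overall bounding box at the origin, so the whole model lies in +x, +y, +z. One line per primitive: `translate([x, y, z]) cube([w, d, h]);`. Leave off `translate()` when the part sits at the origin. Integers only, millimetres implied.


translate([0, 0, 448]) cube([474, 424, 25]);
cube([45, 45, 448]);
translate([429, 0, 0]) cube([45, 45, 448]);
translate([0, 379, 0]) cube([45, 45, 448]);
translate([429, 379, 0]) cube([45, 45, 448]);
translate([0, 394, 473]) cube([474, 30, 500]);
translate([0, 0, 673]) cube([27, 394, 27]);
translate([447, 0, 673]) cube([27, 394, 27]);
translate([0, 0, 473]) cube([27, 27, 200]);
translate([447, 0, 473]) cube([27, 27, 200]);


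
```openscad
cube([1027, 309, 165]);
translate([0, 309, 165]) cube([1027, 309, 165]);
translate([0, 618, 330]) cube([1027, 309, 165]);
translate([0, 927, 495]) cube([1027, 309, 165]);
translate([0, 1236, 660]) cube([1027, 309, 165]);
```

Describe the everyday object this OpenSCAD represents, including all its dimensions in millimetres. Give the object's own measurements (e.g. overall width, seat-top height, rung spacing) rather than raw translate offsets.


A straight staircase of 5 solid steps. Each step is 1027 mm wide (x), 309 mm deep (y, the going) and 165 mm tall (the rise). The first step rests on the floor; each subsequent step sits one going further in +y and one rise higher in +z, directly behind and above the previous step with no overlap.


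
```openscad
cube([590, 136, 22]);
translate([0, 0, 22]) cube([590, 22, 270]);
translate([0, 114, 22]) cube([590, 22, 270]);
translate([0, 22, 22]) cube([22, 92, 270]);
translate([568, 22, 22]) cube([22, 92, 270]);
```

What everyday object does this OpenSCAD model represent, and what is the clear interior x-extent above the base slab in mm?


An open box. The internal width is 546 mm.

A 590×136 base slab with four walls standing on it — an open box. The base is 590 mm wide and the walls are 22 mm thick, so the internal width is 590 − 2 × 22 = 546 mm.


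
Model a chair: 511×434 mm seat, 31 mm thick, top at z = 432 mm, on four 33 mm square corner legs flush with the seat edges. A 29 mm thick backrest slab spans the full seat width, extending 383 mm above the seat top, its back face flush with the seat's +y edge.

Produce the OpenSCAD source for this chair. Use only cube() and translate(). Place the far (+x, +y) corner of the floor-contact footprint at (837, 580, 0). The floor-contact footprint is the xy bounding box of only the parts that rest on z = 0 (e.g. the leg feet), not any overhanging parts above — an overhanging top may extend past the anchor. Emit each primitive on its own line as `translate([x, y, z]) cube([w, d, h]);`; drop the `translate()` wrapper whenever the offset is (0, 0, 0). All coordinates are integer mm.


translate([326, 146, 401]) cube([511, 434, 31]);
translate([326, 146, 0]) cube([33, 33, 401]);
translate([804, 146, 0]) cube([33, 33, 401]);
translate([326, 547, 0]) cube([33, 33, 401]);
translate([804, 547, 0]) cube([33, 33, 401]);
translate([326, 551, 432]) cube([511, 29, 383]);


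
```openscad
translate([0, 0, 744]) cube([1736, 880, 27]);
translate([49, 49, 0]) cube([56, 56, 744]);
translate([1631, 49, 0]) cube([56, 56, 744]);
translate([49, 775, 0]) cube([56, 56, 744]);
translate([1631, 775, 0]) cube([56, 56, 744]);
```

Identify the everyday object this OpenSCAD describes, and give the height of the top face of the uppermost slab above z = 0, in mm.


A table. The table height is 771 mm.

A 1736×880×27 slab sits at z = 744 on four 56 mm square posts — a table. The top surface is at 744 + 27 = 771 mm.


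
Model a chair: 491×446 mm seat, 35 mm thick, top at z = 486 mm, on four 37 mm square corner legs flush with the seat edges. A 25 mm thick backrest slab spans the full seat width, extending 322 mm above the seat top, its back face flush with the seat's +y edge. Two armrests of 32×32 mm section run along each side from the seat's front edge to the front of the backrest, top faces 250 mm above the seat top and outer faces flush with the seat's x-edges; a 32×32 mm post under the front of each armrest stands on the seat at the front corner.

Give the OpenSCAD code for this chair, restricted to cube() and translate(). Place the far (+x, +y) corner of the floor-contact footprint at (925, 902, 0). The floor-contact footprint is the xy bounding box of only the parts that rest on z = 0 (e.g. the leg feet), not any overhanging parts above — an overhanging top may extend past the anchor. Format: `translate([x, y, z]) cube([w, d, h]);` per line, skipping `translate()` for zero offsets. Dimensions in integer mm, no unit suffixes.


translate([434, 456, 451]) cube([491, 446, 35]);
translate([434, 456, 0]) cube([37, 37, 451]);
translate([888, 456, 0]) cube([37, 37, 451]);
translate([434, 865, 0]) cube([37, 37, 451]);
translate([888, 865, 0]) cube([37, 37, 451]);
translate([434, 877, 486]) cube([491, 25, 322]);
translate([434, 456, 704]) cube([32, 421, 32]);
translate([893, 456, 704]) cube([32, 421, 32]);
translate([434, 456, 486]) cube([32, 32, 218]);
translate([893, 456, 486]) cube([32, 32, 218]);


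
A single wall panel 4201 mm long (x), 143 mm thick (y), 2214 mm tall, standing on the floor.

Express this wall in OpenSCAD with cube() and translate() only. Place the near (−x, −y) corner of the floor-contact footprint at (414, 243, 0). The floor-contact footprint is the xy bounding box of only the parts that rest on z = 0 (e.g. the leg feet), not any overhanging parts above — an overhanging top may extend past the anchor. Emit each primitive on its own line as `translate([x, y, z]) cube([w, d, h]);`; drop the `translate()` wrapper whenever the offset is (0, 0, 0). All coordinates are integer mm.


translate([414, 243, 0]) cube([4201, 143, 2214]);


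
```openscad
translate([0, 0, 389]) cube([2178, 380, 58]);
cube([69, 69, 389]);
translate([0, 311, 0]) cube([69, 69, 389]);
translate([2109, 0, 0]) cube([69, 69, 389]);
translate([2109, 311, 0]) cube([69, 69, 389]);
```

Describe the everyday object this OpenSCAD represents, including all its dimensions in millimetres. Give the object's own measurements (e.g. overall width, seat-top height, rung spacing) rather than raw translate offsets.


A bench: a 2178×380 mm seat slab, 58 mm thick, top at z = 447 mm, on four 69×69 mm square legs flush with the seat corners and standing on z = 0.


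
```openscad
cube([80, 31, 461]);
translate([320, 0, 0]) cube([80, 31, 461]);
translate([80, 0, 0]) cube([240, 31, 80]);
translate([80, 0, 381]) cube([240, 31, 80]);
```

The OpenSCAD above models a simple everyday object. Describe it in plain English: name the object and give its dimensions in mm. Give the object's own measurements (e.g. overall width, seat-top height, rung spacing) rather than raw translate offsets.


A rectangular picture frame lying in the x–z plane (depth along y). The opening is 240 mm wide (x) by 301 mm tall (z), surrounded by a border 80 mm wide on all four sides. The frame is 31 mm deep and is made of two full-height vertical stiles with two horizontal rails fitted between them.


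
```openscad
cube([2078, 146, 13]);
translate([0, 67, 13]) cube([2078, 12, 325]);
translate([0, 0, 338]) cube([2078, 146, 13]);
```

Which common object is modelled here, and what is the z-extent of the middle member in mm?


An I-beam. The web height is 325 mm.

Two wide flanges with a thin centred web — an I-beam. Overall 351 mm minus two 13 mm flanges gives a web of 351 − 2·13 = 325 mm.


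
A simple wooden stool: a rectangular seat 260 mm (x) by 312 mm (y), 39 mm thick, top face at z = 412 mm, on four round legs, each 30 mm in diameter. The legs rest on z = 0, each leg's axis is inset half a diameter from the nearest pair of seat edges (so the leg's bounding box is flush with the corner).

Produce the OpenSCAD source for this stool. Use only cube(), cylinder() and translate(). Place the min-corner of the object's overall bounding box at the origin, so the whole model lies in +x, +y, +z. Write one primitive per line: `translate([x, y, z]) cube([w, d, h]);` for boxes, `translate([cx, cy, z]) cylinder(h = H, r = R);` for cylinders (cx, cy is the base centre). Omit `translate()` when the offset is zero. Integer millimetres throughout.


// leg_h = 412 - 39 = 373
translate([0, 0, 373]) cube([260, 312, 39]);
translate([15, 15, 0]) cylinder(h = 373, r = 15);
translate([245, 15, 0]) cylinder(h = 373, r = 15);
translate([15, 297, 0]) cylinder(h = 373, r = 15);
translate([245, 297, 0]) cylinder(h = 373, r = 15);


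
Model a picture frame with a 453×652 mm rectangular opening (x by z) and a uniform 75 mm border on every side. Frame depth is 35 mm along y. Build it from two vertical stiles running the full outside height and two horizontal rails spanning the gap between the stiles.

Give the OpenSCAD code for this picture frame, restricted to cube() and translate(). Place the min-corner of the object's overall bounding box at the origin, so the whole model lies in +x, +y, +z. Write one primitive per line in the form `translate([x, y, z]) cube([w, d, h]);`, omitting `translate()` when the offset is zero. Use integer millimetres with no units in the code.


cube([75, 35, 802]);
translate([528, 0, 0]) cube([75, 35, 802]);
translate([75, 0, 0]) cube([453, 35, 75]);
translate([75, 0, 727]) cube([453, 35, 75]);


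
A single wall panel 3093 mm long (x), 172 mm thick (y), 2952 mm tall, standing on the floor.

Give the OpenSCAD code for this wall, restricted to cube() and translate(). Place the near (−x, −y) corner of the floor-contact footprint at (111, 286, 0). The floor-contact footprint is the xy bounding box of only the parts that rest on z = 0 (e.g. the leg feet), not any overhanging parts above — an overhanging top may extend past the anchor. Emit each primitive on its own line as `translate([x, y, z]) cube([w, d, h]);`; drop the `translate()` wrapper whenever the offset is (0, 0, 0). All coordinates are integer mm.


translate([111, 286, 0]) cube([3093, 172, 2952]);


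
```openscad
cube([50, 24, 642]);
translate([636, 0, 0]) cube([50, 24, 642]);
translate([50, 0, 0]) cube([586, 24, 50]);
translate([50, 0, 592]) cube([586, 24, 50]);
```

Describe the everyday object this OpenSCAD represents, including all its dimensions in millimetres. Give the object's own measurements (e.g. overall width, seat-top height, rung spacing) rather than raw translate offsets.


A rectangular picture frame lying in the x–z plane (depth along y). The opening is 586 mm wide (x) by 542 mm tall (z), surrounded by a border 50 mm wide on all four sides. The frame is 24 mm deep and is made of two full-height vertical stiles with two horizontal rails fitted between them.


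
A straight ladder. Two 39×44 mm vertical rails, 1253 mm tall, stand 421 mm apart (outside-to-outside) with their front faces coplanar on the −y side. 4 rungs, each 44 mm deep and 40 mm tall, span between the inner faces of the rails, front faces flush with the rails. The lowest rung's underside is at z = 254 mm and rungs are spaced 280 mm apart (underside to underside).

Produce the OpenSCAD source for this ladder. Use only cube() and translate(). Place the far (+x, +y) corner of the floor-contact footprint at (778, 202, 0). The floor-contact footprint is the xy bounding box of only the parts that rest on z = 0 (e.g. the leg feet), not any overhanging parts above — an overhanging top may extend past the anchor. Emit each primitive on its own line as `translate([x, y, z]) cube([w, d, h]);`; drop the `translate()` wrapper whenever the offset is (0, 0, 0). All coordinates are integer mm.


translate([357, 158, 0]) cube([39, 44, 1253]);
translate([739, 158, 0]) cube([39, 44, 1253]);
translate([396, 158, 254]) cube([343, 44, 40]);
translate([396, 158, 534]) cube([343, 44, 40]);
translate([396, 158, 814]) cube([343, 44, 40]);
translate([396, 158, 1094]) cube([343, 44, 40]);


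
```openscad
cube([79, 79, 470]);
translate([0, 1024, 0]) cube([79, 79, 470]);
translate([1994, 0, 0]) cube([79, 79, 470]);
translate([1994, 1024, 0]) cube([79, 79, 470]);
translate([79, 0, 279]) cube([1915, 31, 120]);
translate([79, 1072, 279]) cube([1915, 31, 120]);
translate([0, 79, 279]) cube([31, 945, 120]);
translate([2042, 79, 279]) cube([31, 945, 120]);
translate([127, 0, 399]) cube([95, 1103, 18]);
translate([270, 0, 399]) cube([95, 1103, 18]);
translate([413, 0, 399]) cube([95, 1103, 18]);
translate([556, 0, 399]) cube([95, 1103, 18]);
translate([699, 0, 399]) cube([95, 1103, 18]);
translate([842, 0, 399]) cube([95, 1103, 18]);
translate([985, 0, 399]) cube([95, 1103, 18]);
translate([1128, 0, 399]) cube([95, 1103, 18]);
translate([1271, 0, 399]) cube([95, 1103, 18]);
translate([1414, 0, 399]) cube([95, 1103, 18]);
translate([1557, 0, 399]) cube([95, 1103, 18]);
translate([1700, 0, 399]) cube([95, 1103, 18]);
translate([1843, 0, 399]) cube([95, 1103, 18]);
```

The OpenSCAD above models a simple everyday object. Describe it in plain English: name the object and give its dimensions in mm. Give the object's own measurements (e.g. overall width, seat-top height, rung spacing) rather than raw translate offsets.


A bed frame 2073 mm long (x) by 1103 mm wide (y). Four 79×79 mm corner posts, 470 mm tall, at the corners of the footprint. Four rails of 31 mm thickness and 120 mm height run between adjacent posts with their undersides at z = 279 mm, their outer faces flush with the outside of the frame (the two x-running rails run between the posts' inner faces; the two y-running rails run between the posts' inner faces). 13 slats, each 95 mm wide (x) and 18 mm thick, lie across the top of the two x-running rails, running the full 1103 mm width of the frame in y; along x they sit between the end posts with a 48 mm gap after the −x posts and between neighbouring slats, leaving 56 mm before the +x posts.


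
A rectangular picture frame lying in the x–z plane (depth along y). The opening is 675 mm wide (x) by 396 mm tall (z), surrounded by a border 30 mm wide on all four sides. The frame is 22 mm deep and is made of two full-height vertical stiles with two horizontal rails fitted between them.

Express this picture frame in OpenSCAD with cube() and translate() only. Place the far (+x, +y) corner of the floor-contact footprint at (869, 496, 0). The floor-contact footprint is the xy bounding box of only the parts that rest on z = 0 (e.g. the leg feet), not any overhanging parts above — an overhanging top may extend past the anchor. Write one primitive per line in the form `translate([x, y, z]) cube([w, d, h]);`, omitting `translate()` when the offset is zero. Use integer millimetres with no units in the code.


translate([134, 474, 0]) cube([30, 22, 456]);
translate([839, 474, 0]) cube([30, 22, 456]);
translate([164, 474, 0]) cube([675, 22, 30]);
translate([164, 474, 426]) cube([675, 22, 30]);


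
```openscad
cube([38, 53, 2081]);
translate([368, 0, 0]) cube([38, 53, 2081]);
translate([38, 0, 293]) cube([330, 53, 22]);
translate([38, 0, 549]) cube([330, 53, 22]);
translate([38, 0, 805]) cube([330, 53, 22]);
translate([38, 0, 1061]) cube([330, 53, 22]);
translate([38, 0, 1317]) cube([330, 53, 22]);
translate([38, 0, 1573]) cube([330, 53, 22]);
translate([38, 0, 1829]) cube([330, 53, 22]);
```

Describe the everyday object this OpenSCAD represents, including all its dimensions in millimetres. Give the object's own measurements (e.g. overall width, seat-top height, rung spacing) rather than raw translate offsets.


A straight ladder. Two 38×53 mm vertical rails, 2081 mm tall, stand 406 mm apart (outside-to-outside) with their front faces coplanar on the −y side. 7 rungs, each 53 mm deep and 22 mm tall, span between the inner faces of the rails, front faces flush with the rails. The lowest rung's underside is at z = 293 mm and rungs are spaced 256 mm apart (underside to underside).


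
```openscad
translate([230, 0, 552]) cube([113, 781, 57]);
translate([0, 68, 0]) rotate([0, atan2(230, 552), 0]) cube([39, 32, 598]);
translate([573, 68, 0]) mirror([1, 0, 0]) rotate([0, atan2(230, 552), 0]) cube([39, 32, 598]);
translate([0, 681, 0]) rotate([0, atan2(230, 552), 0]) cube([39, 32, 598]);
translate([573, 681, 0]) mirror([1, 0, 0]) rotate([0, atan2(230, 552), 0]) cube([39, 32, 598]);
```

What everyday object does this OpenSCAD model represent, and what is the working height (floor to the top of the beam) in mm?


A sawhorse. The overall height is 609 mm.

A beam across two mirrored pairs of raked legs — a sawhorse. The beam's underside is at z = 552 (matching the legs' vertical rise in atan2(230, 552)) and the beam is 57 mm tall, so its top is at 552 + 57 = 609 mm. The raked legs top out at the beam's underside, so that is the highest point.


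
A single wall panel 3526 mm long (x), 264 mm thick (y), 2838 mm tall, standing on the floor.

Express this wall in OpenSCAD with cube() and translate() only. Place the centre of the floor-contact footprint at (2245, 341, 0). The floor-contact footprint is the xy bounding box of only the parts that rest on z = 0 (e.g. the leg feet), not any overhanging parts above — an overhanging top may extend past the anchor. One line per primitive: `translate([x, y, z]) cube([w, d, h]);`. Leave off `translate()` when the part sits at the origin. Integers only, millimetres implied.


translate([482, 209, 0]) cube([3526, 264, 2838]);


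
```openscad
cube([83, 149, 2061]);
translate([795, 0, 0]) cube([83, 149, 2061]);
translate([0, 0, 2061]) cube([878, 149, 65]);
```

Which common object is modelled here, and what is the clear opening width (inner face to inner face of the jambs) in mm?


A door frame. The clear opening width is 712 mm.

Two 2061 mm tall posts with a header on top — a door frame. The left jamb is 83 mm wide at x = 0; the right jamb starts at x = 795. The clear opening is 795 − 83 = 712 mm.


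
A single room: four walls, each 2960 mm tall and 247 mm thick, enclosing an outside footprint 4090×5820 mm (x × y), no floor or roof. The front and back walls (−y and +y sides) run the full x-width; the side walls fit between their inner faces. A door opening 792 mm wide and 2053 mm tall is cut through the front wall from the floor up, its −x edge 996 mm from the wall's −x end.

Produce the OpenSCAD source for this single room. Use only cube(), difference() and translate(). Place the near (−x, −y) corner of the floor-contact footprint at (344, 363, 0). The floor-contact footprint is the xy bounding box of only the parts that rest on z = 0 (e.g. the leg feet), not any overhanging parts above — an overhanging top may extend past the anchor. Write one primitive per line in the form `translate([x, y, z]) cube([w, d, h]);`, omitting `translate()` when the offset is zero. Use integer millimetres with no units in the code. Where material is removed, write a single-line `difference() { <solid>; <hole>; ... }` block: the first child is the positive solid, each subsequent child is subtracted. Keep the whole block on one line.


difference() { translate([344, 363, 0]) cube([4090, 247, 2960]); translate([1340, 363, 0]) cube([792, 247, 2053]); }
translate([344, 5936, 0]) cube([4090, 247, 2960]);
translate([344, 610, 0]) cube([247, 5326, 2960]);
translate([4187, 610, 0]) cube([247, 5326, 2960]);


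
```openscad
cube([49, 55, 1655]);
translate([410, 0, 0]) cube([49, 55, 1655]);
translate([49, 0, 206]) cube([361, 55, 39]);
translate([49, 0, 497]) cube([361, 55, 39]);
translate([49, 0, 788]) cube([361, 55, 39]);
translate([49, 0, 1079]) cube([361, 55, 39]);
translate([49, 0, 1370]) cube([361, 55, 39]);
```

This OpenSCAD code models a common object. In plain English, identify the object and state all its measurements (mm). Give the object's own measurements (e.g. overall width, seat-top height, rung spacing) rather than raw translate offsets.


A straight ladder. Two 49×55 mm vertical rails, 1655 mm tall, stand 459 mm apart (outside-to-outside) with their front faces coplanar on the −y side. 5 rungs, each 55 mm deep and 39 mm tall, span between the inner faces of the rails, front faces flush with the rails. The lowest rung's underside is at z = 206 mm and rungs are spaced 291 mm apart (underside to underside).


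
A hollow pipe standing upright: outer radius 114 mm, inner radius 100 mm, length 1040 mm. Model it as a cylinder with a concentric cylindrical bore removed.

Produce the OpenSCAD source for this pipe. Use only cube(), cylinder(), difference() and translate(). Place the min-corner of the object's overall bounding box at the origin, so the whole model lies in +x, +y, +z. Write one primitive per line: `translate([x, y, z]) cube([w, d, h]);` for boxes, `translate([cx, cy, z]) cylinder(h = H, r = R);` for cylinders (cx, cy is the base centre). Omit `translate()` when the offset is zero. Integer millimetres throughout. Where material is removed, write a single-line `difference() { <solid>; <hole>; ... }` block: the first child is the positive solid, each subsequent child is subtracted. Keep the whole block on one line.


difference() { translate([114, 114, 0]) cylinder(h = 1040, r = 114); translate([114, 114, 0]) cylinder(h = 1040, r = 100); }


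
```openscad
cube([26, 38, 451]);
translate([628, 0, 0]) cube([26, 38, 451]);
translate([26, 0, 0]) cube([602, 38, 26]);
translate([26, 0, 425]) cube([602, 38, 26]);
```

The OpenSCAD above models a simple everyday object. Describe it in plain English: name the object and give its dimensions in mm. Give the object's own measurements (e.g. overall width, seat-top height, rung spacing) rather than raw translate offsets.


A rectangular picture frame lying in the x–z plane (depth along y). The opening is 602 mm wide (x) by 399 mm tall (z), surrounded by a border 26 mm wide on all four sides. The frame is 38 mm deep and is made of two full-height vertical stiles with two horizontal rails fitted between them.


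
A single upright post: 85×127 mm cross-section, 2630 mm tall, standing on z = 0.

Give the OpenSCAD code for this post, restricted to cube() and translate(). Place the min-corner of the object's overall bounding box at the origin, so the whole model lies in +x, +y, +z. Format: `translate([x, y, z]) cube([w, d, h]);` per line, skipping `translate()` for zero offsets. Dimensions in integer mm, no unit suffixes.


cube([85, 127, 2630]);


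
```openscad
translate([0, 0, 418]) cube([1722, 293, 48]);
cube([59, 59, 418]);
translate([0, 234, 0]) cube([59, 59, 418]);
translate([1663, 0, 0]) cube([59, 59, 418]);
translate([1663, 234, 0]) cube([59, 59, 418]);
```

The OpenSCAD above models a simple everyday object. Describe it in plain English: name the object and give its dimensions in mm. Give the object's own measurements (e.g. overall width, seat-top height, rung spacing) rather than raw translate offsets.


A bench: a 1722×293 mm seat slab, 48 mm thick, top at z = 466 mm, on four 59×59 mm square legs flush with the seat corners and standing on z = 0.


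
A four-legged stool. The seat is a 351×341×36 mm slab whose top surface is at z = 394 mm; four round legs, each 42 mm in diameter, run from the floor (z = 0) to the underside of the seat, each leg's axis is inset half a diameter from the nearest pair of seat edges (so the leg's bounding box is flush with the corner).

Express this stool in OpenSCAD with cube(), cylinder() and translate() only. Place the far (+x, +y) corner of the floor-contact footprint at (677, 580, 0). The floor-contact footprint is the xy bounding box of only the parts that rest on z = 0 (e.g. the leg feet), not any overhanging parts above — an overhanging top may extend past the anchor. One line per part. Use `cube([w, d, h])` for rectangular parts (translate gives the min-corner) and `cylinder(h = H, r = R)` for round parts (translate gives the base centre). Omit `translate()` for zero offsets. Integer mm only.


// leg_h = 394 - 36 = 358
translate([326, 239, 358]) cube([351, 341, 36]);
translate([347, 260, 0]) cylinder(h = 358, r = 21);
translate([656, 260, 0]) cylinder(h = 358, r = 21);
translate([347, 559, 0]) cylinder(h = 358, r = 21);
translate([656, 559, 0]) cylinder(h = 358, r = 21);


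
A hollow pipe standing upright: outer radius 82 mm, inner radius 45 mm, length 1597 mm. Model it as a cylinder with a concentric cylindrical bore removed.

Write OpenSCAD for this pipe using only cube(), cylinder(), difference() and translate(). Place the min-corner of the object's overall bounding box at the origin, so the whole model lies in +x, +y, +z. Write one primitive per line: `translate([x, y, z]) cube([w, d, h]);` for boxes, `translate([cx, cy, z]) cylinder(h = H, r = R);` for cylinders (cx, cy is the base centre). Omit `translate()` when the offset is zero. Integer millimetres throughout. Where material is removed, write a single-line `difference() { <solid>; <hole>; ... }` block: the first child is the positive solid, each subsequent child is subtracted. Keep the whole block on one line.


difference() { translate([82, 82, 0]) cylinder(h = 1597, r = 82); translate([82, 82, 0]) cylinder(h = 1597, r = 45); }


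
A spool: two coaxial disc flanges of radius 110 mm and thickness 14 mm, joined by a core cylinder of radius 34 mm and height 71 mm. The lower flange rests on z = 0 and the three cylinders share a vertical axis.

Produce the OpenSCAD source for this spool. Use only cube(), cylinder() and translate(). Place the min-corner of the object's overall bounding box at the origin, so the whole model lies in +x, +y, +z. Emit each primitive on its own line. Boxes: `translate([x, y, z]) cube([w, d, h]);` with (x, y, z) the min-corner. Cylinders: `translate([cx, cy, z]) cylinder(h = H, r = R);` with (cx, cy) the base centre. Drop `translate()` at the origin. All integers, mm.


translate([110, 110, 0]) cylinder(h = 14, r = 110);
translate([110, 110, 14]) cylinder(h = 71, r = 34);
translate([110, 110, 85]) cylinder(h = 14, r = 110);


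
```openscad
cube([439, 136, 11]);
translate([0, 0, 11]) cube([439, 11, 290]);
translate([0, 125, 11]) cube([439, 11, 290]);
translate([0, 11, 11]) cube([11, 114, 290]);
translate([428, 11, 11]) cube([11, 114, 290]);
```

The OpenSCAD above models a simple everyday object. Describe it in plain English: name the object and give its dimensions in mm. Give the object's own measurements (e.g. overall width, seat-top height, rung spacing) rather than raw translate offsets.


An open-topped rectangular box: outside dimensions 439×136×301 mm, with a uniform wall and base thickness of 11 mm. The base is a full 439×136 slab on the floor; four walls sit on top of the base. The front and back walls (the −y and +y sides) span the full width; the two side walls fit between them.


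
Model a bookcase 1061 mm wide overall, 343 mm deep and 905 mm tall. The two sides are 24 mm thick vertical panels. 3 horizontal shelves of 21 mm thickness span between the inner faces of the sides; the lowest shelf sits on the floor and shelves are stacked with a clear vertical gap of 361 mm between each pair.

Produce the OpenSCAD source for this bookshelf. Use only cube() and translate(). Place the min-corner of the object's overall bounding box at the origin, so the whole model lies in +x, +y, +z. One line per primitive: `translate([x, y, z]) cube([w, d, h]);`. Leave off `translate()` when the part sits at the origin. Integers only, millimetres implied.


cube([24, 343, 905]);
translate([1037, 0, 0]) cube([24, 343, 905]);
translate([24, 0, 0]) cube([1013, 343, 21]);
translate([24, 0, 382]) cube([1013, 343, 21]);
translate([24, 0, 764]) cube([1013, 343, 21]);


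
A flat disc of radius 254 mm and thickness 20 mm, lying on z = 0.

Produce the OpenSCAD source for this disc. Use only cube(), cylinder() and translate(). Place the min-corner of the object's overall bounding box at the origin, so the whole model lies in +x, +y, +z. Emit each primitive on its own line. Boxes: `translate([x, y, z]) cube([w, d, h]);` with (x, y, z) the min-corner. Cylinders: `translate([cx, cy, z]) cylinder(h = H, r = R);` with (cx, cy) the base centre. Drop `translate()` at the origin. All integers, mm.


translate([254, 254, 0]) cylinder(h = 20, r = 254);


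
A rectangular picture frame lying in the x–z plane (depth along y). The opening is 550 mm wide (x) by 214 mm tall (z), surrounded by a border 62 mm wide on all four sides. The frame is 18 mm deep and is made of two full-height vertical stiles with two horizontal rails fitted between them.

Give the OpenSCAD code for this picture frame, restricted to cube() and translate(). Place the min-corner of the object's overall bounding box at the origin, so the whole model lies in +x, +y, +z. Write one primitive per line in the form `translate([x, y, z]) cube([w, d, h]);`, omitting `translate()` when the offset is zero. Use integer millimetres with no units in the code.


cube([62, 18, 338]);
translate([612, 0, 0]) cube([62, 18, 338]);
translate([62, 0, 0]) cube([550, 18, 62]);
translate([62, 0, 276]) cube([550, 18, 62]);


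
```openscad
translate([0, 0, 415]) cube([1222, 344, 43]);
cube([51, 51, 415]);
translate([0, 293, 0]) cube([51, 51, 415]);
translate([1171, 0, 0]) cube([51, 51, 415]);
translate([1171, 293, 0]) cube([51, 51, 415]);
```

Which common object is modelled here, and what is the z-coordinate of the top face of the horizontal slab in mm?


A bench. The seat-top height is 458 mm.

A long slab on four corner posts — a bench. The slab sits at z = 415 with thickness 43, so the top is 415 + 43 = 458 mm.


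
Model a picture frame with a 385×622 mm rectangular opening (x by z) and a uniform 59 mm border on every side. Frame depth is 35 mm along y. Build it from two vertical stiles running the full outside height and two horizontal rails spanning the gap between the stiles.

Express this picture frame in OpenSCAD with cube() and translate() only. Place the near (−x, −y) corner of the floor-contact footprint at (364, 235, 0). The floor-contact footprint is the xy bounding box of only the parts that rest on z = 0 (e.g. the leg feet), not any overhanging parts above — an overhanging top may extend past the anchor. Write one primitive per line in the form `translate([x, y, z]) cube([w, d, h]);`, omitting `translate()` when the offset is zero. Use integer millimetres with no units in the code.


translate([364, 235, 0]) cube([59, 35, 740]);
translate([808, 235, 0]) cube([59, 35, 740]);
translate([423, 235, 0]) cube([385, 35, 59]);
translate([423, 235, 681]) cube([385, 35, 59]);
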